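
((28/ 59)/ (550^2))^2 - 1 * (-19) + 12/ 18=1174591382422022/ 59724985546875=19.67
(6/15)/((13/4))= 0.12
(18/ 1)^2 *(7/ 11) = 2268/ 11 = 206.18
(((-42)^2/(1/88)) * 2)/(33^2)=3136/11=285.09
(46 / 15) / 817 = 46 / 12255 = 0.00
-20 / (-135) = 4 / 27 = 0.15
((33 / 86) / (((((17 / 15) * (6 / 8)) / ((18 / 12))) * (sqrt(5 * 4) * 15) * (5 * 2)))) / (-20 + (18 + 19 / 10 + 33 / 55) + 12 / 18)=99 * sqrt(5) / 255850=0.00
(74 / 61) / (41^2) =74 / 102541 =0.00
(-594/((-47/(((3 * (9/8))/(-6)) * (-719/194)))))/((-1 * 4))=-1921887/291776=-6.59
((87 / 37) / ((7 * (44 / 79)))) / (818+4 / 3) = 20619 / 28011368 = 0.00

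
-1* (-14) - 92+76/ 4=-59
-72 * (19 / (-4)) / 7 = 342 / 7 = 48.86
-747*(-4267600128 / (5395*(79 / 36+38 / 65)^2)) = 3235523713044480 / 42289009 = 76509802.18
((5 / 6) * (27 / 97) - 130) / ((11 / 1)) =-11.80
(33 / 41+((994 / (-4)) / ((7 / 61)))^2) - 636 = 768955829 / 164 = 4688755.05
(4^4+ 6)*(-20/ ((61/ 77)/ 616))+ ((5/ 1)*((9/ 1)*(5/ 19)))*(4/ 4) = -4722316195/ 1159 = -4074474.72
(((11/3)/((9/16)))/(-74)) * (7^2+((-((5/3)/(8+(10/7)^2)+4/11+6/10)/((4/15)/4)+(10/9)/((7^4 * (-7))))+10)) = -22952107330/6195581217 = -3.70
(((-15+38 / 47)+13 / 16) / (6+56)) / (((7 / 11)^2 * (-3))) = 1217381 / 6853728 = 0.18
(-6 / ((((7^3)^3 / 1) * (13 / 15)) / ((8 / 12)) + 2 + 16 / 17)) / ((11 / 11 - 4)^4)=-340 / 240789986469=-0.00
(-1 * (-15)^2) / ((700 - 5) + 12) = -225 / 707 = -0.32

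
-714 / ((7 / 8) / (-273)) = 222768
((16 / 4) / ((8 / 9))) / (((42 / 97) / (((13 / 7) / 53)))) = 3783 / 10388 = 0.36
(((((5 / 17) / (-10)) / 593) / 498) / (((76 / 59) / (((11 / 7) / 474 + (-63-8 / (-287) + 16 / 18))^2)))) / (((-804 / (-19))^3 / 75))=-341794070154876831875 / 1158864935316996982608801792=-0.00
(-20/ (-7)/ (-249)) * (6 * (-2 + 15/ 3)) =-120/ 581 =-0.21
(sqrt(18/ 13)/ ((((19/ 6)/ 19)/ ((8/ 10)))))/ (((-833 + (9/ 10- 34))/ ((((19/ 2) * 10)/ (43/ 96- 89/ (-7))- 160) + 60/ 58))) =12885216 * sqrt(26)/ 66392339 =0.99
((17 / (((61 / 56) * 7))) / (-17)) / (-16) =1 / 122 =0.01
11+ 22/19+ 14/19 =245/19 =12.89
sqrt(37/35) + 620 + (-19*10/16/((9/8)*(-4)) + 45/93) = sqrt(1295)/35 + 695405/1116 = 624.15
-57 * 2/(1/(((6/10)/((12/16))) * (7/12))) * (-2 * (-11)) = -5852/5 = -1170.40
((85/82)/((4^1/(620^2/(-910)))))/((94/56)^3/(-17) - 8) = 4354790720/329318847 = 13.22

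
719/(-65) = -719/65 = -11.06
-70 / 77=-10 / 11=-0.91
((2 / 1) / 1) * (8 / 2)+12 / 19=164 / 19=8.63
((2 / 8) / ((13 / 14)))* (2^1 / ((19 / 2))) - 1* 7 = -1715 / 247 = -6.94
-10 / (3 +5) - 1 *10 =-11.25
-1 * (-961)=961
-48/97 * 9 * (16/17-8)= 51840/1649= 31.44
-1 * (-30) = 30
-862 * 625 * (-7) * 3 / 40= 1131375 / 4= 282843.75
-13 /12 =-1.08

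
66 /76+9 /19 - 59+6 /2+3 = -1963 /38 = -51.66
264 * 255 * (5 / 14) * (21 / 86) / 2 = 126225 / 43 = 2935.47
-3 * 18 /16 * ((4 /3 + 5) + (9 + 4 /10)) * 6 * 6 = -9558 /5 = -1911.60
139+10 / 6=422 / 3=140.67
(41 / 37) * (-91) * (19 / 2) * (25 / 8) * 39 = -69116775 / 592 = -116751.31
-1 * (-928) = 928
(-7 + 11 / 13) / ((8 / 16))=-160 / 13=-12.31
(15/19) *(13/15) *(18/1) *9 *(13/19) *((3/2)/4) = 41067/1444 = 28.44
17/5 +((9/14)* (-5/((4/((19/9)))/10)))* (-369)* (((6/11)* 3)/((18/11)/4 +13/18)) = 71013031/7840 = 9057.78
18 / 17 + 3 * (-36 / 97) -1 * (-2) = 3208 / 1649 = 1.95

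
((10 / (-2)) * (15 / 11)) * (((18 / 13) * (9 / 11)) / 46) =-6075 / 36179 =-0.17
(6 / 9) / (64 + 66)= 0.01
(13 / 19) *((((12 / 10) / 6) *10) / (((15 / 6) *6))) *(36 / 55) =312 / 5225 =0.06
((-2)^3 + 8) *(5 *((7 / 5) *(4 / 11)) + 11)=0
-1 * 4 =-4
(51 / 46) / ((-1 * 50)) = -51 / 2300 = -0.02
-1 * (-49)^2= -2401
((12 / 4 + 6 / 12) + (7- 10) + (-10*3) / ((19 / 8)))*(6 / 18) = -4.04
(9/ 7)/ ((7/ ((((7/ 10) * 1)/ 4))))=9/ 280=0.03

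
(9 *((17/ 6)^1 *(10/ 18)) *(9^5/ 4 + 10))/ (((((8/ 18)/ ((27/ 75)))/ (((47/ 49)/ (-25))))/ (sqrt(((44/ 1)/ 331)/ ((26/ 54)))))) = -3824180991 *sqrt(141999)/ 421694000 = -3417.30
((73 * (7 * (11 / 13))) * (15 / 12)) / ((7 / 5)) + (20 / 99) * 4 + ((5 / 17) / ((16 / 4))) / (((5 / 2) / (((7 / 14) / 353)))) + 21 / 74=221264992159 / 571523238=387.15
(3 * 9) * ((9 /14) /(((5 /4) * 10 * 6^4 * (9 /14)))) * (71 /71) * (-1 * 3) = -1 /200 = -0.00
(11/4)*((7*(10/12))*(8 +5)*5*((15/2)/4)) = 125125/64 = 1955.08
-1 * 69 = -69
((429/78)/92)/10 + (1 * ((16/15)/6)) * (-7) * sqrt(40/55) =11/1840-112 * sqrt(22)/495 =-1.06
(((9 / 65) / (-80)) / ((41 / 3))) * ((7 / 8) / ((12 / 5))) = -63 / 1364480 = -0.00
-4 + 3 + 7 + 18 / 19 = 132 / 19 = 6.95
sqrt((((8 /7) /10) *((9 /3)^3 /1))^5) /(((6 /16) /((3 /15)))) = 186624 *sqrt(105) /214375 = 8.92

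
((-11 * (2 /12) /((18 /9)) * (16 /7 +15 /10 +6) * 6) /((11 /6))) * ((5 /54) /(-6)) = 685 /1512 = 0.45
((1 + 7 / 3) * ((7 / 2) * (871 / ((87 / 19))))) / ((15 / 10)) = 1158430 / 783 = 1479.48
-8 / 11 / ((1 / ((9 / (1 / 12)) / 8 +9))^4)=-186392.05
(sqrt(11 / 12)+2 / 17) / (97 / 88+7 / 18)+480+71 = 132 *sqrt(33) / 1181+11064011 / 20077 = 551.72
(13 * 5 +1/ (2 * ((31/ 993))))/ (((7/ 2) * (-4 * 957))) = -0.01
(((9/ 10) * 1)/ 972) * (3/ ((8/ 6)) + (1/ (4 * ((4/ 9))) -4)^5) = -500925079/ 1132462080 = -0.44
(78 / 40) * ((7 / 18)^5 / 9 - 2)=-441940421 / 113374080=-3.90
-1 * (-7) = 7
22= 22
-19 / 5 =-3.80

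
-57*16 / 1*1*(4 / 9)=-1216 / 3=-405.33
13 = 13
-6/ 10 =-3/ 5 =-0.60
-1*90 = -90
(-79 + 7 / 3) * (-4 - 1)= 1150 / 3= 383.33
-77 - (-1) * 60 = -17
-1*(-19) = 19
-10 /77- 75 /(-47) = 5305 /3619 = 1.47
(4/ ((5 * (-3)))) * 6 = -8/ 5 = -1.60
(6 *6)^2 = 1296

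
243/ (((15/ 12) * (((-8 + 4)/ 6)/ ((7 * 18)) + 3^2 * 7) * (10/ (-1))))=-45927/ 148825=-0.31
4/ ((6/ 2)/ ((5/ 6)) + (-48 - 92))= -10/ 341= -0.03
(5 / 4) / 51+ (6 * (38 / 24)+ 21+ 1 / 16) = 24959 / 816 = 30.59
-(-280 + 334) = -54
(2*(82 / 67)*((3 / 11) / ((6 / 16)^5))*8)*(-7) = -300941312 / 59697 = -5041.15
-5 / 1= -5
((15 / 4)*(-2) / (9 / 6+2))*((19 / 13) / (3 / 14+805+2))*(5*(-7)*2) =13300 / 48971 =0.27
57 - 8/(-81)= 57.10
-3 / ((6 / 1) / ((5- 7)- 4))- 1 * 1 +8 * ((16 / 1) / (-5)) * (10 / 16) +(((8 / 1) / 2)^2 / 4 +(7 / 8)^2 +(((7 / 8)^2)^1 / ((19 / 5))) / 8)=-89587 / 9728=-9.21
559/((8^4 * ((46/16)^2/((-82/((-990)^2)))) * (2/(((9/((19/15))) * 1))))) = -22919/4670096640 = -0.00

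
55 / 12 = 4.58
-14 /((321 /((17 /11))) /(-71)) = 16898 /3531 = 4.79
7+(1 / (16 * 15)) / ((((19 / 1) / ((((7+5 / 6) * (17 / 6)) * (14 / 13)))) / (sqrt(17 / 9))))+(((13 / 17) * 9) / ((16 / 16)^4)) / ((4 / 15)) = 5593 * sqrt(17) / 3201120+2231 / 68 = 32.82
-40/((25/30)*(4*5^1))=-12/5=-2.40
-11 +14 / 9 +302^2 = 820751 / 9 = 91194.56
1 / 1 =1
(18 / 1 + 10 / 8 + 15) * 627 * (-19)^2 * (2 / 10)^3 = 31009539 / 500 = 62019.08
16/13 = 1.23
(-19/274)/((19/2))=-1/137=-0.01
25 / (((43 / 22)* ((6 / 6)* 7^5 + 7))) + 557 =201356332 / 361501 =557.00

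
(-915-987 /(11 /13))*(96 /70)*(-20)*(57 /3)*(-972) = -81185918976 /77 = -1054362584.10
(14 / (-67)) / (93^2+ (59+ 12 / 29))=-0.00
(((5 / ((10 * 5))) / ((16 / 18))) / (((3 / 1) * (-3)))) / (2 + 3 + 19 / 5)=-1 / 704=-0.00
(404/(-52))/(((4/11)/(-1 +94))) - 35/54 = -2790631/1404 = -1987.63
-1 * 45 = -45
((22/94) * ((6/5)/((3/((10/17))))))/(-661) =-44/528139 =-0.00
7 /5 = 1.40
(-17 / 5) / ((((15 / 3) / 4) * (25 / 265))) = -28.83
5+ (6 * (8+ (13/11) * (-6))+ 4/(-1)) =71/11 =6.45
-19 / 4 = -4.75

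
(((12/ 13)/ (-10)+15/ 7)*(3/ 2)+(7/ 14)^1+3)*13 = 2992/ 35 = 85.49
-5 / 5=-1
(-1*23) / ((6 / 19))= -437 / 6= -72.83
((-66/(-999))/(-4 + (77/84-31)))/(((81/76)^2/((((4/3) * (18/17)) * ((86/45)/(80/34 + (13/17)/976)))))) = -341309292544/174486561772005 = -0.00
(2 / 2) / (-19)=-1 / 19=-0.05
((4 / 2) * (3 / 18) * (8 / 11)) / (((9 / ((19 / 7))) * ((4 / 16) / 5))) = 3040 / 2079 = 1.46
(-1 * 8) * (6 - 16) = 80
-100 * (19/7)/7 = -1900/49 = -38.78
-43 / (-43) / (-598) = -1 / 598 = -0.00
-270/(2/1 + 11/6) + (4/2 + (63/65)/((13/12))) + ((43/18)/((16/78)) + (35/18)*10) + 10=-74023553/2798640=-26.45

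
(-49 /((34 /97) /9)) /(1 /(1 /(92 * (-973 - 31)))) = 42777 /3140512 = 0.01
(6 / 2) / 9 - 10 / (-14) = 22 / 21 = 1.05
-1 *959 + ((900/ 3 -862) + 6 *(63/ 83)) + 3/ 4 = -503211/ 332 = -1515.70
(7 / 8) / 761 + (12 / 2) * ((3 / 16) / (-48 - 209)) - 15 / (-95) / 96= -188223 / 118910816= -0.00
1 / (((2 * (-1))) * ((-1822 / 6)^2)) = -9 / 1659842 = -0.00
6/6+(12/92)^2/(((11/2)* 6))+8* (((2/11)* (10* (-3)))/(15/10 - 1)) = -45638/529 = -86.27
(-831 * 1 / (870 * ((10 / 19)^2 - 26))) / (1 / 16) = 399988 / 673235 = 0.59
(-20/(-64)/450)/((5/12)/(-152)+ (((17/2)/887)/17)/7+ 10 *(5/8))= 117971/1061287005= 0.00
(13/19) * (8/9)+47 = 47.61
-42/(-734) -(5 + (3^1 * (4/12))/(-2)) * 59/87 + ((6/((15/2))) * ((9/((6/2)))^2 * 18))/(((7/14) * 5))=25993131/532150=48.85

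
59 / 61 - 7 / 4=-191 / 244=-0.78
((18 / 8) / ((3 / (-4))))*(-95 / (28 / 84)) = 855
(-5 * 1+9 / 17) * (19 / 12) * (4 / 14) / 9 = -722 / 3213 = -0.22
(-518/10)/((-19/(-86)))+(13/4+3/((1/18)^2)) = 281499/380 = 740.79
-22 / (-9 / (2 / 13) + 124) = -44 / 131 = -0.34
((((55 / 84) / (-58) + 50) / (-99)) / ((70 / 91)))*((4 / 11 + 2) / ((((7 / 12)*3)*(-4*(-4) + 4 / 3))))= -633217 / 12379752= -0.05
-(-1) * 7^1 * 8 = 56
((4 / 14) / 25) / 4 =1 / 350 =0.00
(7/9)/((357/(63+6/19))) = 401/2907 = 0.14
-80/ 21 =-3.81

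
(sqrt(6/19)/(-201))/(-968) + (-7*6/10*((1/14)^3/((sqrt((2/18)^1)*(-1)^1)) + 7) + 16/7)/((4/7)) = -10627/224 + sqrt(114)/3696792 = -47.44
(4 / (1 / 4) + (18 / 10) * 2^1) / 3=98 / 15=6.53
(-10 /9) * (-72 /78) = 40 /39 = 1.03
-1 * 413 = -413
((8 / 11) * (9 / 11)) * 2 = 144 / 121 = 1.19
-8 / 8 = -1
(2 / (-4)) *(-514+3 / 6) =1027 / 4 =256.75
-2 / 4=-1 / 2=-0.50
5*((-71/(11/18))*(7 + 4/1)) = -6390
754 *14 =10556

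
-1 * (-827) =827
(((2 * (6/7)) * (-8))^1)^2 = 9216/49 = 188.08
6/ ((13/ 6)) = 36/ 13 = 2.77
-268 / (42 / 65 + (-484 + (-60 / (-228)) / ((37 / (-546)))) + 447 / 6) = 24492520 / 37720053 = 0.65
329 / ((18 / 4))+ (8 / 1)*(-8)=82 / 9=9.11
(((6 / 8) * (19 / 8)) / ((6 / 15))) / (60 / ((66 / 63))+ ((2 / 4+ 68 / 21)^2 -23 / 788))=54471879 / 871145120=0.06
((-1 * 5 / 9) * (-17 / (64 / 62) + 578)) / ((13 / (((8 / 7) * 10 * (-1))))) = 64175 / 234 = 274.25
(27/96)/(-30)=-3/320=-0.01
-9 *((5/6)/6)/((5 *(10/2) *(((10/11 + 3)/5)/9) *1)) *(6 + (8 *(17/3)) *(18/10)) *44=-476982/215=-2218.52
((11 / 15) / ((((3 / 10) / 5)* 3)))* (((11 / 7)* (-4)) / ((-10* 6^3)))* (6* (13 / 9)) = 1573 / 15309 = 0.10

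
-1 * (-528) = 528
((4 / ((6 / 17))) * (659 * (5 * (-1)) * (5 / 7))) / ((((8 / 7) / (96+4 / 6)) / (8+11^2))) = -1746267625 / 6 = -291044604.17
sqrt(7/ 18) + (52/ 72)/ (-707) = -13/ 12726 + sqrt(14)/ 6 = 0.62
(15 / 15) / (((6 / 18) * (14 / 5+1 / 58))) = 870 / 817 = 1.06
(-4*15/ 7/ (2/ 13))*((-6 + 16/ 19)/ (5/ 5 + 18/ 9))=1820/ 19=95.79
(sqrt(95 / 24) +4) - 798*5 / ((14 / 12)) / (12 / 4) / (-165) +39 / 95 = sqrt(570) / 12 +11829 / 1045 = 13.31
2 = 2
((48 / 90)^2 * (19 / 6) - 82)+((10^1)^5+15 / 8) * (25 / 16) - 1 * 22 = 13491345349 / 86400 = 156149.83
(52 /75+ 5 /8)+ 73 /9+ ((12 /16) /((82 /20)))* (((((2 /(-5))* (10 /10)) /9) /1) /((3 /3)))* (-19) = 707293 /73800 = 9.58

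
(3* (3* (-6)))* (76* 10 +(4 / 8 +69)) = -44793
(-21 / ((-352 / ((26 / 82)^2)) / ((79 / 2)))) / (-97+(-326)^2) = 93457 / 41884925632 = 0.00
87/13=6.69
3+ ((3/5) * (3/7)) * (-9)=24/35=0.69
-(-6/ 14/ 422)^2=-9/ 8726116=-0.00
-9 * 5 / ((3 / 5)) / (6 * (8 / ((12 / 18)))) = -25 / 24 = -1.04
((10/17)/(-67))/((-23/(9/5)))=18/26197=0.00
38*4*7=1064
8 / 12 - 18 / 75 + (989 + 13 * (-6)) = 911.43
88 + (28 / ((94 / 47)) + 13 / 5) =523 / 5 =104.60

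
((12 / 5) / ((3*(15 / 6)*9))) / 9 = 8 / 2025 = 0.00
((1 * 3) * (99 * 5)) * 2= 2970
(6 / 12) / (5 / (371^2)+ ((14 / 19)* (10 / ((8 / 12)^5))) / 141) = 491653652 / 390247955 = 1.26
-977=-977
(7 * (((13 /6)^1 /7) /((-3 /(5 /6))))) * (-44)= 715 /27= 26.48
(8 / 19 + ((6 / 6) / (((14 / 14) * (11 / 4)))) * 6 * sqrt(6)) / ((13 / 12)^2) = 4.91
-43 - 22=-65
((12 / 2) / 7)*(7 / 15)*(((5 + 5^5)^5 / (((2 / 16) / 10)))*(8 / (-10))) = -7690625312750080000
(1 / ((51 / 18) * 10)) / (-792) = -1 / 22440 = -0.00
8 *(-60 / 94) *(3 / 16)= -45 / 47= -0.96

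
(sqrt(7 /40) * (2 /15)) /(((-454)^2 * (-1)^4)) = sqrt(70) /30917400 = 0.00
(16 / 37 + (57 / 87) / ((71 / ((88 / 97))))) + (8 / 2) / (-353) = 1120314492 / 2608582103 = 0.43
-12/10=-1.20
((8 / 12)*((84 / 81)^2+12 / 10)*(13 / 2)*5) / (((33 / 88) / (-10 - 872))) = -115956.72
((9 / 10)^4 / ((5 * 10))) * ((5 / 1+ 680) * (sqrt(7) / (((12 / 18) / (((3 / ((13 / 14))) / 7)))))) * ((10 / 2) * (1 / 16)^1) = 8089713 * sqrt(7) / 4160000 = 5.15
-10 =-10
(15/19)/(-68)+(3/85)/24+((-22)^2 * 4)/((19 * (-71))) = -1.45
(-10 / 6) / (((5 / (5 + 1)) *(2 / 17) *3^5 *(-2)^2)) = -17 / 972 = -0.02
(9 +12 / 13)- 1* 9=12 / 13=0.92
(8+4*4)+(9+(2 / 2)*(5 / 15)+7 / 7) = 103 / 3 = 34.33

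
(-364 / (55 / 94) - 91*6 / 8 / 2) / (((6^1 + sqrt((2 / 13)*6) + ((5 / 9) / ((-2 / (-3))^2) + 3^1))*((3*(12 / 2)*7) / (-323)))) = 7101386591 / 42888780 - 26646854*sqrt(39) / 10722195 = 150.06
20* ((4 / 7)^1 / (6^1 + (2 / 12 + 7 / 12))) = 320 / 189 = 1.69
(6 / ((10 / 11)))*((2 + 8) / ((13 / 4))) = 264 / 13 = 20.31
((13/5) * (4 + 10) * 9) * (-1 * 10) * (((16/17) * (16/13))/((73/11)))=-709632/1241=-571.82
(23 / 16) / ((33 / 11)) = 23 / 48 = 0.48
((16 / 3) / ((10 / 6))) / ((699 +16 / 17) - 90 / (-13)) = 3536 / 781085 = 0.00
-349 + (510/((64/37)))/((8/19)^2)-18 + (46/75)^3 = 1120032359753/864000000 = 1296.33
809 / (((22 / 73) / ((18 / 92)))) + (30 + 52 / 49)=27584401 / 49588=556.27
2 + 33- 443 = -408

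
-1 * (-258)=258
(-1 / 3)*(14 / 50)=-7 / 75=-0.09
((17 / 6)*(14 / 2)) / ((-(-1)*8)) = 119 / 48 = 2.48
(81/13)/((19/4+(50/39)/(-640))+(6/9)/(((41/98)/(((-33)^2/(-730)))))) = 232735680/88557511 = 2.63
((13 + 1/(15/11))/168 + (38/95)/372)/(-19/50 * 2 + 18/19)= 307325/695268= 0.44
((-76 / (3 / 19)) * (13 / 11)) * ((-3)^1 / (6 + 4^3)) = 24.38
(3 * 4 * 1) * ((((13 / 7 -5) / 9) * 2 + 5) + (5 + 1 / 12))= 2365 / 21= 112.62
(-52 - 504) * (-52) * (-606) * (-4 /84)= 5840224 /7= 834317.71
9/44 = 0.20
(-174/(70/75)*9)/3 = -3915/7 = -559.29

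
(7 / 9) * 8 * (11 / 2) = 308 / 9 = 34.22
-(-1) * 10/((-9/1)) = -10/9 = -1.11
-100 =-100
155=155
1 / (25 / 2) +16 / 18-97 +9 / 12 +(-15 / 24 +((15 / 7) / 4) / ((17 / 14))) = -2921227 / 30600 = -95.46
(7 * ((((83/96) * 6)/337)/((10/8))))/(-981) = -581/6611940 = -0.00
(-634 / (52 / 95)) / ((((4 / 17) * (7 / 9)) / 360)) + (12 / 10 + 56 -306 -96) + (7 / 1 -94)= -1036905344 / 455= -2278912.84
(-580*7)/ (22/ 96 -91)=194880/ 4357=44.73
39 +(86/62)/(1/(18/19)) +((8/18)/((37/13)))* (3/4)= 2643352/65379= 40.43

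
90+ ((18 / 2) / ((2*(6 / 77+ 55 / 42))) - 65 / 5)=51436 / 641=80.24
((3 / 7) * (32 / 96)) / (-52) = -1 / 364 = -0.00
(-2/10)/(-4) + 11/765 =197/3060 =0.06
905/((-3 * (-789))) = 905/2367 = 0.38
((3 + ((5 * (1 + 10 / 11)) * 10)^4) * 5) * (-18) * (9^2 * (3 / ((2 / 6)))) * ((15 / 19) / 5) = -239248103832864090 / 278179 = -860050916254.87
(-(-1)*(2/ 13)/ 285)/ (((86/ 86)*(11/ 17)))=0.00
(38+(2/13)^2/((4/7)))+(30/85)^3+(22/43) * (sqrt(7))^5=31622181/830297+1078 * sqrt(7)/43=104.41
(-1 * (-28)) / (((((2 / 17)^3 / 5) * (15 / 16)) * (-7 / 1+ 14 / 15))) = -196520 / 13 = -15116.92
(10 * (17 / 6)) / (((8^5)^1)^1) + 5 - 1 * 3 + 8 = 983125 / 98304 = 10.00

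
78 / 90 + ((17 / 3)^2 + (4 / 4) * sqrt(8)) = 35.81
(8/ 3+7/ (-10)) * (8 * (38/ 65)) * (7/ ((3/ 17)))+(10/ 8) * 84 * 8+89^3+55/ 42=28917872863/ 40950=706175.16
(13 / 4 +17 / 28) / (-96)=-9 / 224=-0.04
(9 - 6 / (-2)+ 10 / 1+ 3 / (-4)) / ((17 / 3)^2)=45 / 68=0.66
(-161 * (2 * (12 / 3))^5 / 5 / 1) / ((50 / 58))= -152993792 / 125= -1223950.34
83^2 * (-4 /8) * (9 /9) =-6889 /2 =-3444.50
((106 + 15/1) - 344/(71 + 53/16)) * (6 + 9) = 2075475/1189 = 1745.56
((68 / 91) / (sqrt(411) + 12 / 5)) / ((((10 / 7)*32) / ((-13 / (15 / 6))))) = 17 / 33770 - 17*sqrt(411) / 81048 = -0.00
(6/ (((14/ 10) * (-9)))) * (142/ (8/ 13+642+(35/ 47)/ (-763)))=-94570580/ 898747017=-0.11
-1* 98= -98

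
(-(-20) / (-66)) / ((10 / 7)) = -7 / 33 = -0.21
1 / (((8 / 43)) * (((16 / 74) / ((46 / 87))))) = 36593 / 2784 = 13.14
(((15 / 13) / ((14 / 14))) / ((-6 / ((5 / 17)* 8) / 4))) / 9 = -400 / 1989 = -0.20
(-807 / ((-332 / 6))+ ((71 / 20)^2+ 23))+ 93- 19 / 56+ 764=210751371 / 232400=906.85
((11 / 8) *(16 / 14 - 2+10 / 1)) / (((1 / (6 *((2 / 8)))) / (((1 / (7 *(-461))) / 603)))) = -44 / 4540389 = -0.00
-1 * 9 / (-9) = 1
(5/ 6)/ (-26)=-5/ 156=-0.03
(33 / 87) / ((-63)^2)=11 / 115101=0.00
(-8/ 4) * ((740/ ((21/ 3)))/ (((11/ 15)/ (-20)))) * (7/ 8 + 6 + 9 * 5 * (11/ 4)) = 5272500/ 7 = 753214.29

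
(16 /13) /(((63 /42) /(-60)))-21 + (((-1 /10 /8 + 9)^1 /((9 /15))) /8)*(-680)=-838319 /624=-1343.46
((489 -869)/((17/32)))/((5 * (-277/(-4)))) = -9728/4709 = -2.07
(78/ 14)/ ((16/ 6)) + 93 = 95.09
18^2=324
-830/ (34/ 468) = -194220/ 17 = -11424.71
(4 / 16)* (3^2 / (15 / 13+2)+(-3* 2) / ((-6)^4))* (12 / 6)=25231 / 17712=1.42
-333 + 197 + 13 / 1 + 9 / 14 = -1713 / 14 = -122.36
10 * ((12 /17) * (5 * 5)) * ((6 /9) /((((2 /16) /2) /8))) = 256000 /17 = 15058.82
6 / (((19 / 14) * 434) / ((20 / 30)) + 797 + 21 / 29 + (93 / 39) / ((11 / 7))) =49764 / 13956659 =0.00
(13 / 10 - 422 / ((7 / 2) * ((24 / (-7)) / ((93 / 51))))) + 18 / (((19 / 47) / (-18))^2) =3291159364 / 92055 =35752.10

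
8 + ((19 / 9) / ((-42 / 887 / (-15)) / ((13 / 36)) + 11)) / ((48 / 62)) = 1130735947 / 137097144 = 8.25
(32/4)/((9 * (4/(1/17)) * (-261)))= -2/39933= -0.00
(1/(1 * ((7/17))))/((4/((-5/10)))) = -17/56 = -0.30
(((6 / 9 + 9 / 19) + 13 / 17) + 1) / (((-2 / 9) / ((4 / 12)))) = -2815 / 646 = -4.36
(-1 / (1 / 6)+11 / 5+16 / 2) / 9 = 7 / 15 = 0.47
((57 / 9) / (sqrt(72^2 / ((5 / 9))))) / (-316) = -19*sqrt(5) / 204768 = -0.00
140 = 140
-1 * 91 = -91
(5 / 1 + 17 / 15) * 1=92 / 15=6.13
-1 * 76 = -76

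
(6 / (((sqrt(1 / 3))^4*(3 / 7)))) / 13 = 9.69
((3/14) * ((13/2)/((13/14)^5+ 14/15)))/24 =468195/13098931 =0.04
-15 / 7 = -2.14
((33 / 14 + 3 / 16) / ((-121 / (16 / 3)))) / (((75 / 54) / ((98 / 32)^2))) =-58653 / 77440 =-0.76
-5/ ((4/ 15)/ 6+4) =-225/ 182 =-1.24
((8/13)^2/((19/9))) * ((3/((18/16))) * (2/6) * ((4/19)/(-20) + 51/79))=2440192/24098555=0.10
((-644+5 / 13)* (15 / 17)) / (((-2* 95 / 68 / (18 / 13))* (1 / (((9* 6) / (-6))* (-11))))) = 89459964 / 3211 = 27860.47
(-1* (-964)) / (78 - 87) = -964 / 9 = -107.11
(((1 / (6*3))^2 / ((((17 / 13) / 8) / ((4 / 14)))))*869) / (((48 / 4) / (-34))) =-22594 / 1701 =-13.28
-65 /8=-8.12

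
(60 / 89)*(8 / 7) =480 / 623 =0.77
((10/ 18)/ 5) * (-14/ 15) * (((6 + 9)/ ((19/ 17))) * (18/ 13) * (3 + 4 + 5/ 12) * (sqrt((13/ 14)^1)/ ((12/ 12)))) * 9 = -4539 * sqrt(182)/ 494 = -123.96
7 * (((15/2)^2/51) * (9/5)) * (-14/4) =-6615/136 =-48.64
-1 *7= -7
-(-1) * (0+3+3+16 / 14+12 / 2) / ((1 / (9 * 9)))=1064.57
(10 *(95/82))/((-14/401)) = -190475/574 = -331.84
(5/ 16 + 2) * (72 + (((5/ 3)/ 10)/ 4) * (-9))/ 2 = 21201/ 256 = 82.82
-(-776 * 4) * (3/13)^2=27936/169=165.30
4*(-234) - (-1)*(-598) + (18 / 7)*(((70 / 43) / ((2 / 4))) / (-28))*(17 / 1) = -463264 / 301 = -1539.08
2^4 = 16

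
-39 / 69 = -13 / 23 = -0.57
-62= -62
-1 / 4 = -0.25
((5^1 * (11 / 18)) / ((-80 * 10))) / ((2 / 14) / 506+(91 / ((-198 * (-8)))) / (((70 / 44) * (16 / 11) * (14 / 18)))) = -38962 / 328491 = -0.12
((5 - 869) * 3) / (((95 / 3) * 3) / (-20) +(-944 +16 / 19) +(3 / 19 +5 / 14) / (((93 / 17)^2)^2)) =5429062267776 / 1985435132207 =2.73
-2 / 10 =-1 / 5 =-0.20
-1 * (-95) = 95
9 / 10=0.90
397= 397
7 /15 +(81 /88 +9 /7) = 24697 /9240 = 2.67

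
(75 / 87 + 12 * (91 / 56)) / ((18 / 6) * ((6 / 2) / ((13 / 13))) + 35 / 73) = 86213 / 40136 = 2.15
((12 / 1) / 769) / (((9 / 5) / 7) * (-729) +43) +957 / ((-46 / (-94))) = 43720305249 / 22356368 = 1955.61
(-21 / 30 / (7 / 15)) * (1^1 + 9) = -15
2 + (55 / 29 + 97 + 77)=5159 / 29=177.90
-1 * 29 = -29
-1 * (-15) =15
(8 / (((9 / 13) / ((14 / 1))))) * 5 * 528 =1281280 / 3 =427093.33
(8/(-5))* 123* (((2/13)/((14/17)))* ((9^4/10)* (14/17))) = -6456024/325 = -19864.69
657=657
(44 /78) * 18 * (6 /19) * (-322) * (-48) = 12241152 /247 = 49559.32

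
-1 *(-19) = 19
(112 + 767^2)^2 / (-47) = -7366292272.36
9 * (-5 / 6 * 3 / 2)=-45 / 4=-11.25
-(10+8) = -18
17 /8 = 2.12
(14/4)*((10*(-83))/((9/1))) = -2905/9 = -322.78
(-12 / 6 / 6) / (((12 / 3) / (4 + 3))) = -7 / 12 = -0.58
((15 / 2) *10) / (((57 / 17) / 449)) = 190825 / 19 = 10043.42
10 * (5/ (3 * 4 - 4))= 25/ 4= 6.25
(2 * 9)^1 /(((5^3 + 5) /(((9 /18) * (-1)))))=-9 /130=-0.07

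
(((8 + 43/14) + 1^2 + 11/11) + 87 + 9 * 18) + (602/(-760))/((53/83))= 36771949/140980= 260.83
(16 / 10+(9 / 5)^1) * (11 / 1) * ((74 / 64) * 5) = 6919 / 32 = 216.22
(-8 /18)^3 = -64 /729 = -0.09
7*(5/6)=35/6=5.83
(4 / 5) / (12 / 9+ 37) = 0.02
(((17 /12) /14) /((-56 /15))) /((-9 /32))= 0.10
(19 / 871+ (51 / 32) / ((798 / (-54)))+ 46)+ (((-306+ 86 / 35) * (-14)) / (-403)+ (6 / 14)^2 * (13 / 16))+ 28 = 255474933773 / 4022068960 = 63.52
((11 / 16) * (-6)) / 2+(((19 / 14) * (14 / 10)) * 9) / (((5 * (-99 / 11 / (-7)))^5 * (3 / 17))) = -2.05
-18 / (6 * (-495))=1 / 165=0.01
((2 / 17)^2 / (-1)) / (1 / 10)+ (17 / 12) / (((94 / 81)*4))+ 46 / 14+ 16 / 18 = 118881461 / 27383328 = 4.34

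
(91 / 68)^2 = 8281 / 4624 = 1.79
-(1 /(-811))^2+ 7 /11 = 0.64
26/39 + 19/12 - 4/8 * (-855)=1719/4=429.75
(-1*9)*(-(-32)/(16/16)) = -288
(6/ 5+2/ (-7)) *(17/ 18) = 272/ 315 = 0.86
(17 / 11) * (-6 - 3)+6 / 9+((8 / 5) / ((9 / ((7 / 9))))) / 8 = -58918 / 4455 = -13.23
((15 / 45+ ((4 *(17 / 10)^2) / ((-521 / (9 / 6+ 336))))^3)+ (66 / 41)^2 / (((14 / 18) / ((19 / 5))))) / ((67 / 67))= -81262738752235891 / 199691771362440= -406.94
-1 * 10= -10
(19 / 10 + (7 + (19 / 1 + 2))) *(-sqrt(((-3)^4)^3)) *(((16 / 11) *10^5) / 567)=-430560000 / 77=-5591688.31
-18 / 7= -2.57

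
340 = 340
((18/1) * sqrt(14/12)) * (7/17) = 21 * sqrt(42)/17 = 8.01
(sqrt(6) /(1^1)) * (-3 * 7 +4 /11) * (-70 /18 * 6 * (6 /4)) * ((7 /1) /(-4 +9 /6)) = -22246 * sqrt(6) /11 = -4953.76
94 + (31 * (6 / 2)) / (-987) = 30895 / 329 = 93.91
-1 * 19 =-19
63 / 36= 7 / 4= 1.75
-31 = -31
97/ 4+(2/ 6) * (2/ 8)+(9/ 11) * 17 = 38.24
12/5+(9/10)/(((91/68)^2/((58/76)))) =2189784/786695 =2.78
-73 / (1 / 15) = -1095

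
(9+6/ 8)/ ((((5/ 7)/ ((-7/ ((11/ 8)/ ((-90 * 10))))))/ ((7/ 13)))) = 33676.36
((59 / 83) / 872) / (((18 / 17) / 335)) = 336005 / 1302768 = 0.26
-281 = -281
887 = 887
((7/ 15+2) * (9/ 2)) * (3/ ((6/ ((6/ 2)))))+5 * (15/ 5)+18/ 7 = 4791/ 140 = 34.22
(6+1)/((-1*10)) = -7/10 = -0.70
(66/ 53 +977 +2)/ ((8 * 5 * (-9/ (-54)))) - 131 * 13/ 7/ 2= 188423/ 7420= 25.39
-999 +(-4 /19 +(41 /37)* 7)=-991.45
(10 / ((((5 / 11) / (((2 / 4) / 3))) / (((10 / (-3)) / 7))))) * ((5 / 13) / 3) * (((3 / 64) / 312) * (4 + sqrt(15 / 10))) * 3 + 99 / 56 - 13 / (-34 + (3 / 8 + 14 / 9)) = 488379743 / 224767296 - 275 * sqrt(6) / 5451264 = 2.17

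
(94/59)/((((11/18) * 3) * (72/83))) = 3901/3894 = 1.00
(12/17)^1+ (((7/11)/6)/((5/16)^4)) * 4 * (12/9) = 63132772/1051875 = 60.02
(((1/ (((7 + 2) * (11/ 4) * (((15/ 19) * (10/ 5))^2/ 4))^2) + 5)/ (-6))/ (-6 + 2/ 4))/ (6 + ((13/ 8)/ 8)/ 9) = 0.03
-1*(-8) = 8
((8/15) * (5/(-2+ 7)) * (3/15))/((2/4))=16/75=0.21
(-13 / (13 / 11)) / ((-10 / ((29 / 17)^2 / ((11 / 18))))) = 7569 / 1445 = 5.24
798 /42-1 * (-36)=55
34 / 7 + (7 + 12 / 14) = 89 / 7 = 12.71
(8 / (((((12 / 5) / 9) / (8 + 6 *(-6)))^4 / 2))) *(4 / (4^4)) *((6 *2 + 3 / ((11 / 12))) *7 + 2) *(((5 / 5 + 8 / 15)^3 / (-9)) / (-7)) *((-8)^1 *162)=-245434449501.82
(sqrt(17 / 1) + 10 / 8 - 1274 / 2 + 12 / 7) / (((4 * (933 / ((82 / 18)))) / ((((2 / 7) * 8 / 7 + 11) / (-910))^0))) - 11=-11072977 / 940464 + 41 * sqrt(17) / 33588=-11.77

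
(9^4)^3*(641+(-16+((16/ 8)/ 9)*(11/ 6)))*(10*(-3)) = -5299005725575740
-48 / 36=-4 / 3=-1.33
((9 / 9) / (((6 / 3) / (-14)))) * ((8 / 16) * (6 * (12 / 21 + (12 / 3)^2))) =-348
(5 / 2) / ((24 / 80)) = 8.33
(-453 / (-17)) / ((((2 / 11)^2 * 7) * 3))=18271 / 476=38.38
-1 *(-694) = 694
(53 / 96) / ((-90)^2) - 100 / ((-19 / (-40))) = -3110398993 / 14774400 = -210.53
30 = 30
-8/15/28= -2/105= -0.02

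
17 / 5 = 3.40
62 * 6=372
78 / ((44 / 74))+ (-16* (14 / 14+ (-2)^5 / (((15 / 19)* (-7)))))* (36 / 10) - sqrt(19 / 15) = -261.08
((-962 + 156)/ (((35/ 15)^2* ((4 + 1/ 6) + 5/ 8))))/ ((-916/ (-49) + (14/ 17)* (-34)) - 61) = 13392/ 30475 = 0.44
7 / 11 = 0.64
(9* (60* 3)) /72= 45 /2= 22.50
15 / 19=0.79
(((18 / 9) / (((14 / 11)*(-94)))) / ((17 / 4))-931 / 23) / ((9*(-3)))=578621 / 385917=1.50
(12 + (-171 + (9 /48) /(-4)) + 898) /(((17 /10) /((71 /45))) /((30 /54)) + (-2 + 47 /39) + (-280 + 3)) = -654771585 /244429984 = -2.68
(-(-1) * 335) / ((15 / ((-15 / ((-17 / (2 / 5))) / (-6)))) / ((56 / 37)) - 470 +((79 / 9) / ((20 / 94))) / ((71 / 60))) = -3995880 / 7199959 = -0.55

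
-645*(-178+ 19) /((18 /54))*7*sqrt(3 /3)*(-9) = -19382895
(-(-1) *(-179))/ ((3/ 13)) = -2327/ 3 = -775.67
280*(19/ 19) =280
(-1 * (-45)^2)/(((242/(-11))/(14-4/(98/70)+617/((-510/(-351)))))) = 210026115/5236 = 40111.94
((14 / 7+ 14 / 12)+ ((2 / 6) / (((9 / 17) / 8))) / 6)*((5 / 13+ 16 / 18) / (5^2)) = 96701 / 473850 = 0.20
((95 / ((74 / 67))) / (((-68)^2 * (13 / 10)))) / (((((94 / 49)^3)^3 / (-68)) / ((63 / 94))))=-3264928553470502483775 / 1761702315181597944516608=-0.00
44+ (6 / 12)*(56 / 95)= 4208 / 95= 44.29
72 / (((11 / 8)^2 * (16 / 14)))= 4032 / 121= 33.32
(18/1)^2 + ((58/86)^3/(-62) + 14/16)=6405701927/19717736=324.87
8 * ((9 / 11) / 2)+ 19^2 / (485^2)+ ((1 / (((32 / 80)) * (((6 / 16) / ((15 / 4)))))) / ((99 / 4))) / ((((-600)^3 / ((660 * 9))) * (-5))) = 3.27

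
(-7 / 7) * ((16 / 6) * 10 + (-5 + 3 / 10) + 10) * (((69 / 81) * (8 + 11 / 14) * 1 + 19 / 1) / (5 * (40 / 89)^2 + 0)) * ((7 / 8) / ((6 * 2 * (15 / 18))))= -25348649543 / 345600000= -73.35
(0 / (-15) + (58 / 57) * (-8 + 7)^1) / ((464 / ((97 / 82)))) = -97 / 37392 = -0.00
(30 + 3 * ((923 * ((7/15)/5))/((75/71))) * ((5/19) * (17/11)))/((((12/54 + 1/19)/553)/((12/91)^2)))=346388176656/76451375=4530.83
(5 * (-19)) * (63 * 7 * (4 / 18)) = -9310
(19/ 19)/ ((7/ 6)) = 6/ 7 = 0.86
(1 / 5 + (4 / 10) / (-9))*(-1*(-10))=14 / 9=1.56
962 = 962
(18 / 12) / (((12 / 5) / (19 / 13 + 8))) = 615 / 104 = 5.91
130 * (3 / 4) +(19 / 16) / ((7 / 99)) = 12801 / 112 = 114.29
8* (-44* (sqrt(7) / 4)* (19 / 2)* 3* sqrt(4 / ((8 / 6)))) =-2508* sqrt(21) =-11493.10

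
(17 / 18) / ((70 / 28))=0.38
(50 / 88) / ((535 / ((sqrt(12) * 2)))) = 5 * sqrt(3) / 1177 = 0.01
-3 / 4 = -0.75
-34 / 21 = -1.62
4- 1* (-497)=501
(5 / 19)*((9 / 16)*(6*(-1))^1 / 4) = -135 / 608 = -0.22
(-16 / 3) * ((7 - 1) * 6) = -192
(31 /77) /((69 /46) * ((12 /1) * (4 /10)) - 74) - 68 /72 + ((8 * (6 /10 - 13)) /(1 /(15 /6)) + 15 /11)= -28653472 /115731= -247.59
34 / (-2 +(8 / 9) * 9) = 17 / 3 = 5.67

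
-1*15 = -15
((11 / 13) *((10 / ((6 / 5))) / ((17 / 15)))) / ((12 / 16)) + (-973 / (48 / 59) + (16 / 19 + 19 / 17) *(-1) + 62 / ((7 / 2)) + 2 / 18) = -4959827053 / 4232592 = -1171.82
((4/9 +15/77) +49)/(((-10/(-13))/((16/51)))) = 715520/35343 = 20.25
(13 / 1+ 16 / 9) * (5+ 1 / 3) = 2128 / 27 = 78.81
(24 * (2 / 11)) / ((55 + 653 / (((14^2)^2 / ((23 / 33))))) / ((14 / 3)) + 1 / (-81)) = 2091059712 / 5643028715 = 0.37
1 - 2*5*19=-189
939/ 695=1.35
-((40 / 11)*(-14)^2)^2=-61465600 / 121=-507980.17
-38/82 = -19/41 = -0.46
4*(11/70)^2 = 121/1225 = 0.10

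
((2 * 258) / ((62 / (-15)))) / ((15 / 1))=-258 / 31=-8.32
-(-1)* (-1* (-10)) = 10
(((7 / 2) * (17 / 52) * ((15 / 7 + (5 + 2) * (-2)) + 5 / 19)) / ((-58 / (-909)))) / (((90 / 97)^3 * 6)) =-402734302037 / 9283248000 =-43.38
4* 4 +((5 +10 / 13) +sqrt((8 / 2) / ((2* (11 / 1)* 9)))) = sqrt(22) / 33 +283 / 13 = 21.91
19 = 19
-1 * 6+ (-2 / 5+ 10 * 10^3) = 49968 / 5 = 9993.60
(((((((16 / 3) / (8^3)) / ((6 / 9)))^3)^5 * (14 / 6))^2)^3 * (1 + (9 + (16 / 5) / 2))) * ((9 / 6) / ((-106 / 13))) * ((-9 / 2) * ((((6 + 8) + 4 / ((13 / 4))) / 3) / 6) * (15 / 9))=37530031 / 61804278143916614628498053803186944384408351132384409938884939754312379948232631767294853329420811039182753501919056648844585875763958491407723378148653274976298729472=0.00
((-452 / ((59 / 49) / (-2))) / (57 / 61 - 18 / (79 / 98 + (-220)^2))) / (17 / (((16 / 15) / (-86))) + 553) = -367501232448 / 373828668139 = -0.98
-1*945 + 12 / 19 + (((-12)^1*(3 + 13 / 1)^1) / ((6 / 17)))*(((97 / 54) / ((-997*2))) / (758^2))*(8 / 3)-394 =-294976812389377 / 220400308503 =-1338.37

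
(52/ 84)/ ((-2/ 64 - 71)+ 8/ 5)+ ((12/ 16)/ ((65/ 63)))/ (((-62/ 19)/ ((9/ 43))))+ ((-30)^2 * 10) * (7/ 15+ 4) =6500596468808009/ 161706603240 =40199.94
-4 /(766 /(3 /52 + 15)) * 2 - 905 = -4506778 /4979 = -905.16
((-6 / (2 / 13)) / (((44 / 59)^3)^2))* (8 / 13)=-139.51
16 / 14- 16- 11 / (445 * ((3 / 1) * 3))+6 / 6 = -388562 / 28035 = -13.86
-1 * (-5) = 5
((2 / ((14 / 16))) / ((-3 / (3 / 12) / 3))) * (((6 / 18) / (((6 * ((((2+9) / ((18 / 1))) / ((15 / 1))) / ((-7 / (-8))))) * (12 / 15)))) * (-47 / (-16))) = -3525 / 1408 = -2.50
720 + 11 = 731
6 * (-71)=-426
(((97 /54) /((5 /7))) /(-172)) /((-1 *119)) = 97 /789480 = 0.00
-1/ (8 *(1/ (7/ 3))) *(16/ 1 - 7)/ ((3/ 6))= -5.25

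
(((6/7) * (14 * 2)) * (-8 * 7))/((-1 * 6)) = 224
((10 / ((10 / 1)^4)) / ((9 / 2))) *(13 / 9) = 13 / 40500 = 0.00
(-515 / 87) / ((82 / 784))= -201880 / 3567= -56.60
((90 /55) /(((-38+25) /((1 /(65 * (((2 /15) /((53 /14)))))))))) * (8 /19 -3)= 10017 /70642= 0.14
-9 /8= -1.12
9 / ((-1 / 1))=-9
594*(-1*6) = -3564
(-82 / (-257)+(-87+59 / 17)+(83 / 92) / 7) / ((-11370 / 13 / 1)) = 3038892961 / 31991041320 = 0.09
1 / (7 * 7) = 0.02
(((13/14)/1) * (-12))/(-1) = 78/7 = 11.14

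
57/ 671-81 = -54294/ 671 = -80.92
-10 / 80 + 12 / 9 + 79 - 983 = -902.79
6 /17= 0.35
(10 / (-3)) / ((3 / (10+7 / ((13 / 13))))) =-170 / 9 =-18.89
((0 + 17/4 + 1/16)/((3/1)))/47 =23/752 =0.03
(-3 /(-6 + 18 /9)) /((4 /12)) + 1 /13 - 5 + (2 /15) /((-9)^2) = -168781 /63180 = -2.67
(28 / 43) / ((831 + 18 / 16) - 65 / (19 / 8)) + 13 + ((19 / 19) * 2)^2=89422369 / 5259889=17.00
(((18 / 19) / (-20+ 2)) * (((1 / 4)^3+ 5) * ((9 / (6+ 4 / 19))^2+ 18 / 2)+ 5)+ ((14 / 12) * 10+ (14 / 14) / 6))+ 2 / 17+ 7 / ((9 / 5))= 32761216843 / 2590532352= 12.65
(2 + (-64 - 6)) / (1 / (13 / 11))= -884 / 11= -80.36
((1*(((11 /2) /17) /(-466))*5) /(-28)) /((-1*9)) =-0.00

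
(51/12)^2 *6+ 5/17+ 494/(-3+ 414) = 6141353/55896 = 109.87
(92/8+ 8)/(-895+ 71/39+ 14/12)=-1521/69577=-0.02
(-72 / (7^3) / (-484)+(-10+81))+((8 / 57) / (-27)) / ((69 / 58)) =312897054229 / 4407245073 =71.00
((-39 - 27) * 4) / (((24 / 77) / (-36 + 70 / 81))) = 2410562 / 81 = 29760.02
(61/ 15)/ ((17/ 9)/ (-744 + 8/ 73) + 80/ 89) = 884449248/ 194942155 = 4.54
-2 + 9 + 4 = 11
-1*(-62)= 62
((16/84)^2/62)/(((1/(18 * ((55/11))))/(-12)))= -960/1519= -0.63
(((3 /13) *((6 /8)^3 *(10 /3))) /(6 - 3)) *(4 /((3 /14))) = 105 /52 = 2.02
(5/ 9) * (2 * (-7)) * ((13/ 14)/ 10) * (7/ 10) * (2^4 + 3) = -1729/ 180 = -9.61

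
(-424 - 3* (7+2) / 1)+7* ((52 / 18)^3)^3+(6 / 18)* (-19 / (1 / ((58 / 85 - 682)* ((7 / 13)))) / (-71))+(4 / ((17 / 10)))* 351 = 98443.64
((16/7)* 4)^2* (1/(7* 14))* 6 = 12288/2401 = 5.12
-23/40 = -0.58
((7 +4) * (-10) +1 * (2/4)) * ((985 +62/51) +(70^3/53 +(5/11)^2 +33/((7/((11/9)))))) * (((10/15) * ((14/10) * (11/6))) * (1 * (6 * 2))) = -2494865256178/148665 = -16781793.00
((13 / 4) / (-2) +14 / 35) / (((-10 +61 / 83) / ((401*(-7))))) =-11416069 / 30760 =-371.13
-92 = -92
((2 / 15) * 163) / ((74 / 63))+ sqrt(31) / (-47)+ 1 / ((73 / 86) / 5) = 329429 / 13505-sqrt(31) / 47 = 24.27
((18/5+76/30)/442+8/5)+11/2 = 9433/1326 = 7.11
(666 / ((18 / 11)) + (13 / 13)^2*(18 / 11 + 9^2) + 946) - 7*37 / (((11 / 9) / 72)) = -13821.82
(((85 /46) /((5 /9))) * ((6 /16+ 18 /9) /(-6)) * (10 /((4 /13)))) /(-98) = 62985 /144256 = 0.44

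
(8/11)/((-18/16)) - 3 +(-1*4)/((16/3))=-1741/396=-4.40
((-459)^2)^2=44386483761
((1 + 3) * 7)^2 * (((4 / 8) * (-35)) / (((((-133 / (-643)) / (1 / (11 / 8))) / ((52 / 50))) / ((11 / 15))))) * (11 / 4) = -144176032 / 1425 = -101176.16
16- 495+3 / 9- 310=-788.67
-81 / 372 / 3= -9 / 124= -0.07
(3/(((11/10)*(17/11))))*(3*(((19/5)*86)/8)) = 7353/34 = 216.26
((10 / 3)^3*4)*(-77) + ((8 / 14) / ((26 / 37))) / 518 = -196195973 / 17199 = -11407.41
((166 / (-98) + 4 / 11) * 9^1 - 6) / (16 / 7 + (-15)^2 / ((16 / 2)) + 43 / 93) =-7207128 / 12380599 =-0.58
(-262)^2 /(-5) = -68644 /5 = -13728.80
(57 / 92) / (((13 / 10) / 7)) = 1995 / 598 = 3.34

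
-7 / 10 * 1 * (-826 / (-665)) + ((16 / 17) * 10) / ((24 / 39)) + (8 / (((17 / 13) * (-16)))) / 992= 231088161 / 16020800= 14.42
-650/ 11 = -59.09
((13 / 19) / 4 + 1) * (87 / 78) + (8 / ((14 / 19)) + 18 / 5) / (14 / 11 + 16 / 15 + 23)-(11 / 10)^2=963928717 / 1445789800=0.67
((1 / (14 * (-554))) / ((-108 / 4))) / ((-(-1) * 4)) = 0.00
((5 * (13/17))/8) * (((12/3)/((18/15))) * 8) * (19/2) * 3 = 6175/17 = 363.24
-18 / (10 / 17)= -153 / 5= -30.60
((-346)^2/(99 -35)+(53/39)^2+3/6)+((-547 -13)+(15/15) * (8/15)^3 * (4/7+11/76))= 531228682849/404586000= 1313.02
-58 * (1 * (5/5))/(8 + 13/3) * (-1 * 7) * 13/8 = 7917/148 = 53.49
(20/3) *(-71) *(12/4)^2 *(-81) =345060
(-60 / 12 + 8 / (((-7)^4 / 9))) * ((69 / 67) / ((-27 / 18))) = 548918 / 160867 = 3.41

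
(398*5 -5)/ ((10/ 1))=397/ 2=198.50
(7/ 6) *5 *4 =23.33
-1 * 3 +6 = 3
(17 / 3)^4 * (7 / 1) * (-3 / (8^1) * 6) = -584647 / 36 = -16240.19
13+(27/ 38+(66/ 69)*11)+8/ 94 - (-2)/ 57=3001051/ 123234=24.35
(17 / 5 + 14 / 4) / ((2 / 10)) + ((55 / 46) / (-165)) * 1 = 34.49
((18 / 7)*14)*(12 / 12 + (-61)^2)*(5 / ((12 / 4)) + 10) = 1563240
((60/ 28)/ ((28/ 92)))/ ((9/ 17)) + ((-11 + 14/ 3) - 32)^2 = 653890/ 441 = 1482.74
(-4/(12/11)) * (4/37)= -44/111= -0.40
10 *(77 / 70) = 11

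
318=318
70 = 70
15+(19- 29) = 5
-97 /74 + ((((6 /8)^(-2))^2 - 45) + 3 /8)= -1025581 /23976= -42.78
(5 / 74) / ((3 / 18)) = 15 / 37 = 0.41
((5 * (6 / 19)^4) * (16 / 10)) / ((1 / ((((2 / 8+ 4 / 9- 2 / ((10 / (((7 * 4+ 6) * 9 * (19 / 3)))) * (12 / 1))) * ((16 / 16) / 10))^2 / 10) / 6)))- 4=-9741710279 / 2443518750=-3.99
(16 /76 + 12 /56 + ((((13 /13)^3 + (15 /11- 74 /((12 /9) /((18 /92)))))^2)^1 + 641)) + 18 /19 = 97328073109 /136211152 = 714.54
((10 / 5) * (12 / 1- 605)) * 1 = -1186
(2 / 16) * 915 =915 / 8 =114.38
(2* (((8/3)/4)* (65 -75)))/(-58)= 0.23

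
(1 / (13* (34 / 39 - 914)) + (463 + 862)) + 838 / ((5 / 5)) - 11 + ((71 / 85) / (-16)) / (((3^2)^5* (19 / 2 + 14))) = 36157462229069597 / 16801795374120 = 2152.00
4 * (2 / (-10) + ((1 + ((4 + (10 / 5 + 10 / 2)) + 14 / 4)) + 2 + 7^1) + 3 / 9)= 1478 / 15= 98.53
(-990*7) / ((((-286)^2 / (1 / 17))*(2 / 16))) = -1260 / 31603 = -0.04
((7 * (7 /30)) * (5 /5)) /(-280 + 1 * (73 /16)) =-392 /66105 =-0.01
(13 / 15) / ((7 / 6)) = 26 / 35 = 0.74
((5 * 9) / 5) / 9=1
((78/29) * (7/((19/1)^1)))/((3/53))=9646/551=17.51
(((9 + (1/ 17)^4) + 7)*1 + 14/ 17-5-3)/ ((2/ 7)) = 30.88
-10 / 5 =-2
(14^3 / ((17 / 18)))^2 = 2439569664 / 289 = 8441417.52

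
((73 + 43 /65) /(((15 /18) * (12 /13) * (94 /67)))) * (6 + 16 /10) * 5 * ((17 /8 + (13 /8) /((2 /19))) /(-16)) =-428182461 /150400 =-2846.96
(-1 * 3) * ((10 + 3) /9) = -13 /3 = -4.33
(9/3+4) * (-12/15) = -5.60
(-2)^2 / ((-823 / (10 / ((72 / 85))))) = -425 / 7407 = -0.06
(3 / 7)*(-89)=-267 / 7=-38.14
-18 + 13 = -5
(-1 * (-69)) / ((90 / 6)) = 23 / 5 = 4.60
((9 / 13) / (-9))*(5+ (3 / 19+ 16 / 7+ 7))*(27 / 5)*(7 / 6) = -17289 / 2470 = -7.00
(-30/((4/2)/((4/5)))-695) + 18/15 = -3529/5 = -705.80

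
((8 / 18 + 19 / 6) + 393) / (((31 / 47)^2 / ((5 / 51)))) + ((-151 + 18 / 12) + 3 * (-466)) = -1458.12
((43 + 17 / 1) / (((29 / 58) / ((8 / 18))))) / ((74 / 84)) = 2240 / 37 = 60.54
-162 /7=-23.14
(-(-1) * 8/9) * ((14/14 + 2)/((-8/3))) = -1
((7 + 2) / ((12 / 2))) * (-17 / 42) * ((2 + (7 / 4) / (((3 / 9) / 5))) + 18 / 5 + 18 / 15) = -11237 / 560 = -20.07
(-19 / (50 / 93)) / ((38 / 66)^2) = -101277 / 950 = -106.61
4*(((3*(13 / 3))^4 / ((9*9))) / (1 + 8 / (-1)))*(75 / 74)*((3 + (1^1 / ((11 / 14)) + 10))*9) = -224203850 / 8547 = -26231.88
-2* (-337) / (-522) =-337 / 261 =-1.29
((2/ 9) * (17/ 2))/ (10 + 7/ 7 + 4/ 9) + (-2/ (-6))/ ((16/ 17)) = 2567/ 4944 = 0.52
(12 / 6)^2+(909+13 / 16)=14621 / 16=913.81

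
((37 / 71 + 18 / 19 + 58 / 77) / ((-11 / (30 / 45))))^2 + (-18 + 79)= 716955382756705 / 11749874540481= 61.02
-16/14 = -8/7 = -1.14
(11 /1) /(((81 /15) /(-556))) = -30580 /27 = -1132.59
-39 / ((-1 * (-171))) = -0.23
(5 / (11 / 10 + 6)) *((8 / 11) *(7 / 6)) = 1400 / 2343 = 0.60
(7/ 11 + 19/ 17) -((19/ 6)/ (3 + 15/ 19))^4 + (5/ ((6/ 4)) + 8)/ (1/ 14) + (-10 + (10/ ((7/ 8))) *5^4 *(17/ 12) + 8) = 468532987449886787/ 45590529245184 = 10276.98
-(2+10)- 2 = -14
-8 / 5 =-1.60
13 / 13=1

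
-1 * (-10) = 10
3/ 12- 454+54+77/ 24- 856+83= -28069/ 24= -1169.54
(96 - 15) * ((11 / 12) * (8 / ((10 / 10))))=594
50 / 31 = 1.61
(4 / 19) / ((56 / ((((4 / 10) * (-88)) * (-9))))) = 792 / 665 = 1.19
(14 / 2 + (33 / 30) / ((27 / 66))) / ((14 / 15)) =218 / 21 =10.38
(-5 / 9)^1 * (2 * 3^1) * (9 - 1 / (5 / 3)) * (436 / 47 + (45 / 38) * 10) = -528052 / 893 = -591.32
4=4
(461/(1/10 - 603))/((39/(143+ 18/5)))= -675826/235131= -2.87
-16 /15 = -1.07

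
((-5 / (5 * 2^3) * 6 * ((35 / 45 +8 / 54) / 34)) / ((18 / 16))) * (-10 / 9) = 250 / 12393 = 0.02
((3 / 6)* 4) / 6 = 1 / 3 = 0.33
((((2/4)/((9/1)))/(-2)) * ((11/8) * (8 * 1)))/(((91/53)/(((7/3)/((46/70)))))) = -20405/32292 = -0.63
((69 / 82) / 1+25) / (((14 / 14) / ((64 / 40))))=8476 / 205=41.35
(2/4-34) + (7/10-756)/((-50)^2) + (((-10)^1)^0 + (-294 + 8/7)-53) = -66265371/175000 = -378.66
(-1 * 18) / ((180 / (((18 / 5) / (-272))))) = 9 / 6800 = 0.00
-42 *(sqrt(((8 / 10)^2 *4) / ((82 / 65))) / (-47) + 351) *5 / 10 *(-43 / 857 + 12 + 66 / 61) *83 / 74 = -416791934559 / 3868498 + 2374882818 *sqrt(5330) / 18636489115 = -107730.69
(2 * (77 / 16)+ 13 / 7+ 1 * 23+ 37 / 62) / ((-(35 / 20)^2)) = -121794 / 10633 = -11.45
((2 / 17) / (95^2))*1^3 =2 / 153425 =0.00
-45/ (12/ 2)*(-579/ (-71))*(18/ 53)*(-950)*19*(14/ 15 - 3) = -2915815050/ 3763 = -774864.48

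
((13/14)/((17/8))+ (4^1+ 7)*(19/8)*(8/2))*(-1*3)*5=-374625/238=-1574.05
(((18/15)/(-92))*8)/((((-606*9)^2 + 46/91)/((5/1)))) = -546/31129310923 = -0.00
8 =8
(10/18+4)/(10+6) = 0.28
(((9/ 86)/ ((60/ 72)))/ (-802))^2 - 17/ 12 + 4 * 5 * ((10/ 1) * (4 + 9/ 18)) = 40075160893181/ 44598157350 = 898.58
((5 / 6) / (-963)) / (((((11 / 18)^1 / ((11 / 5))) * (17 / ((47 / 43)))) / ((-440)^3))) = 4003648000 / 234651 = 17062.14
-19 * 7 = -133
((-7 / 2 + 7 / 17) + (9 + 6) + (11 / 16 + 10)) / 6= 2049 / 544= 3.77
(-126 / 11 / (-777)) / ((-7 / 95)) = -570 / 2849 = -0.20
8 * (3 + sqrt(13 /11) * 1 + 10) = 8 * sqrt(143) /11 + 104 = 112.70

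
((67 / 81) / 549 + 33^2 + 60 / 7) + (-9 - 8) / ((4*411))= 187225612271 / 170583084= 1097.56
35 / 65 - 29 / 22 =-223 / 286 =-0.78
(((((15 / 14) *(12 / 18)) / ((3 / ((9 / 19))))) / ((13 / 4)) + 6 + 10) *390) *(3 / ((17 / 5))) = 12475800 / 2261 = 5517.82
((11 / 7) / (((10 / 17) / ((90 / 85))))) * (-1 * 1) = -2.83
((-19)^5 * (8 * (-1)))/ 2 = 9904396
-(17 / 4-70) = 65.75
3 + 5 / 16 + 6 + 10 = 19.31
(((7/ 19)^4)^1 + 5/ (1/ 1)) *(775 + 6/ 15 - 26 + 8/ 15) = 3763.48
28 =28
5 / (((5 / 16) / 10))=160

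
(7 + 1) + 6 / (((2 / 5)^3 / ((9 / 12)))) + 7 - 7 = 1253 / 16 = 78.31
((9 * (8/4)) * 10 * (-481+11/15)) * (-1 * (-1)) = -86448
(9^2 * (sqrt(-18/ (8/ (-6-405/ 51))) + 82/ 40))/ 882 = 369/ 1960 + 27 * sqrt(4029)/ 3332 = 0.70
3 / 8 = 0.38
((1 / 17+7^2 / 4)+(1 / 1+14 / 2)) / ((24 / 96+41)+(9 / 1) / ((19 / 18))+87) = 26239 / 176715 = 0.15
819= 819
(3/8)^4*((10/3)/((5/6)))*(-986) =-39933/512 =-77.99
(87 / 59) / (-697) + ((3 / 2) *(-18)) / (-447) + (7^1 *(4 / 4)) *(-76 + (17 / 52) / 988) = -167453219856407 / 314797551952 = -531.94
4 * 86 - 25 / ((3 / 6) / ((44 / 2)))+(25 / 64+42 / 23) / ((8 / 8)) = -1109569 / 1472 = -753.78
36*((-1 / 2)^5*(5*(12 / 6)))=-45 / 4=-11.25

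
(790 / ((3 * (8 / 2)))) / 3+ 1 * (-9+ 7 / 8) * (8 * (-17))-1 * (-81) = 21743 / 18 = 1207.94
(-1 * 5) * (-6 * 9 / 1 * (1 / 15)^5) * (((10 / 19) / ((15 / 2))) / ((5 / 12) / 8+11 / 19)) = 256 / 6474375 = 0.00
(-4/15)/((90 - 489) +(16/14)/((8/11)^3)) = 1792/2661315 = 0.00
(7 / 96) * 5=35 / 96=0.36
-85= -85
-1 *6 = -6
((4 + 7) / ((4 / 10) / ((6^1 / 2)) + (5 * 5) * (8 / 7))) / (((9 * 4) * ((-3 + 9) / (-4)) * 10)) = -7 / 9864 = -0.00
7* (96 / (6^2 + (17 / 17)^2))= 672 / 37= 18.16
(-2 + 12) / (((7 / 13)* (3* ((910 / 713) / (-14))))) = -1426 / 21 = -67.90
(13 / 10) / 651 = 13 / 6510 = 0.00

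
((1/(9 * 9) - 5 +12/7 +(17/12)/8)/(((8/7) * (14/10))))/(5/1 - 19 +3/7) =56179/393984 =0.14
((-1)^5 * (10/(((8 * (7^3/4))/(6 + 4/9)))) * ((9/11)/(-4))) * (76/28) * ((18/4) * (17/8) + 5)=641915/845152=0.76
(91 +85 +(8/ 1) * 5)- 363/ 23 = 4605/ 23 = 200.22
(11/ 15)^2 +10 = 2371/ 225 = 10.54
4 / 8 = 1 / 2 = 0.50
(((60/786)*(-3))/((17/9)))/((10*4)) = -27/8908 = -0.00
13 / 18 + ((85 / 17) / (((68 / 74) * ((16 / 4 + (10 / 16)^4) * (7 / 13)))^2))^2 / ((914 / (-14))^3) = 60715247755946296870581687512803 / 84067852858328424419084118190158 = 0.72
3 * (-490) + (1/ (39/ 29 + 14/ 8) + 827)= -230721/ 359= -642.68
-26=-26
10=10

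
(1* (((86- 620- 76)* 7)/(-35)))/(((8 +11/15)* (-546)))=-305/11921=-0.03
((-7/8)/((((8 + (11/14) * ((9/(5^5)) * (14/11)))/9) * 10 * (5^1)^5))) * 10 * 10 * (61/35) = -549/100036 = -0.01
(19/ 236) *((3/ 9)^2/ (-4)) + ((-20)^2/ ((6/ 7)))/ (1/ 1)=3964781/ 8496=466.66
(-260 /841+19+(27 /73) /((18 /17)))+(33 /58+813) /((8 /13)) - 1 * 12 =1305548891 /982288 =1329.09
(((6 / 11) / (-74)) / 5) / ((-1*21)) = 1 / 14245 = 0.00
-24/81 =-8/27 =-0.30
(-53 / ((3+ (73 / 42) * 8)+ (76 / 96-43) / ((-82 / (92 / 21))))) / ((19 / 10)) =-1.46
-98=-98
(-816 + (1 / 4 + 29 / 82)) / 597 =-44575 / 32636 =-1.37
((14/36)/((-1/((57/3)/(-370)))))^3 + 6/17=1772489770829/5021941032000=0.35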